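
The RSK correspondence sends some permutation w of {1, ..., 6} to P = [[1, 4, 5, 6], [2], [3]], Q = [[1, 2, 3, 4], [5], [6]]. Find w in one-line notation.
3 4 5 6 2 1

Reverse the RSK construction: for i from n down to 1, find the cell of Q containing i, remove the entry at that cell from P, and reverse-bump it up through P; the value ejected from row 1 is w(i).

Step i=6: Q has 6 at row 3, column 1; remove 3 from row 3 of P and reverse-bump: 3 enters row 2 and ejects 2; 2 enters row 1 and ejects 1. So w(6) = 1. P is now [[2, 4, 5, 6], [3]].
Step i=5: Q has 5 at row 2, column 1; remove 3 from row 2 of P and reverse-bump: 3 enters row 1 and ejects 2. So w(5) = 2. P is now [[3, 4, 5, 6]].
Step i=4: Q has 4 at row 1, column 4; remove that cell from P, ejecting 6. So w(4) = 6. P is now [[3, 4, 5]].
Step i=3: Q has 3 at row 1, column 3; remove that cell from P, ejecting 5. So w(3) = 5. P is now [[3, 4]].
Step i=2: Q has 2 at row 1, column 2; remove that cell from P, ejecting 4. So w(2) = 4. P is now [[3]].
Step i=1: Q has 1 at row 1, column 1; remove that cell from P, ejecting 3. So w(1) = 3. P is now [].

So w = 3 4 5 6 2 1.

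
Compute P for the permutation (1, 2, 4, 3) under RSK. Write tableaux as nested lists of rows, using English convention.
P = [[1, 2, 3], [4]]

Insert 1: appended to row 1. P = [[1]].
Insert 2: appended to row 1. P = [[1, 2]].
Insert 4: appended to row 1. P = [[1, 2, 4]].
Insert 3: 3 bumps 4 from row 1; 4 starts row 2. P = [[1, 2, 3], [4]].

So P = [[1, 2, 3], [4]].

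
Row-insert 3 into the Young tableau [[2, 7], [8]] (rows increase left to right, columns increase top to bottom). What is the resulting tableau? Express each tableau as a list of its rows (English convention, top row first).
In row 1, 3 replaces 7 (the leftmost entry greater than 3); 7 is bumped to row 2. In row 2, 7 replaces 8 (the leftmost entry greater than 7); 8 is bumped to row 3. 8 starts a new row 3. The new tableau is [[2, 3], [7], [8]].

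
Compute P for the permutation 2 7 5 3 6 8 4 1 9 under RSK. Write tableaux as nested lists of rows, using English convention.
After inserting 2: P = [[2]].
After inserting 7: P = [[2, 7]].
After inserting 5: P = [[2, 5], [7]].
After inserting 3: P = [[2, 3], [5], [7]].
After inserting 6: P = [[2, 3, 6], [5], [7]].
After inserting 8: P = [[2, 3, 6, 8], [5], [7]].
After inserting 4: P = [[2, 3, 4, 8], [5, 6], [7]].
After inserting 1: P = [[1, 3, 4, 8], [2, 6], [5], [7]].
After inserting 9: P = [[1, 3, 4, 8, 9], [2, 6], [5], [7]].

So P = [[1, 3, 4, 8, 9], [2, 6], [5], [7]].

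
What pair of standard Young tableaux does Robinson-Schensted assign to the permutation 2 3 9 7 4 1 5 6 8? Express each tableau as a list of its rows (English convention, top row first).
Insert each entry of the permutation into P by Schensted row insertion, recording in Q the position of each new cell.

Insert 2: appended to row 1. P = [[2]].
Insert 3: appended to row 1. P = [[2, 3]].
Insert 9: appended to row 1. P = [[2, 3, 9]].
Insert 7: 7 bumps 9 from row 1; 9 starts row 2. P = [[2, 3, 7], [9]].
Insert 4: 4 bumps 7 from row 1; 7 bumps 9 from row 2; 9 starts row 3. P = [[2, 3, 4], [7], [9]].
Insert 1: 1 bumps 2 from row 1; 2 bumps 7 from row 2; 7 bumps 9 from row 3; 9 starts row 4. P = [[1, 3, 4], [2], [7], [9]].
Insert 5: appended to row 1. P = [[1, 3, 4, 5], [2], [7], [9]].
Insert 6: appended to row 1. P = [[1, 3, 4, 5, 6], [2], [7], [9]].
Insert 8: appended to row 1. P = [[1, 3, 4, 5, 6, 8], [2], [7], [9]].

So P = [[1, 3, 4, 5, 6, 8], [2], [7], [9]], Q = [[1, 2, 3, 7, 8, 9], [4], [5], [6]].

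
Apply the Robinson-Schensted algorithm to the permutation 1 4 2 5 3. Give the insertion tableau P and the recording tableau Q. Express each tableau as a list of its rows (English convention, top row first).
Insert each entry of the permutation into P by Schensted row insertion, recording in Q the position of each new cell.

Insert 1: appended to row 1. P = [[1]], Q = [[1]].
Insert 4: appended to row 1. P = [[1, 4]], Q = [[1, 2]].
Insert 2: 2 bumps 4 from row 1; 4 starts row 2. P = [[1, 2], [4]], Q = [[1, 2], [3]].
Insert 5: appended to row 1. P = [[1, 2, 5], [4]], Q = [[1, 2, 4], [3]].
Insert 3: 3 bumps 5 from row 1; 5 appends to row 2. P = [[1, 2, 3], [4, 5]], Q = [[1, 2, 4], [3, 5]].

So P = [[1, 2, 3], [4, 5]], Q = [[1, 2, 4], [3, 5]].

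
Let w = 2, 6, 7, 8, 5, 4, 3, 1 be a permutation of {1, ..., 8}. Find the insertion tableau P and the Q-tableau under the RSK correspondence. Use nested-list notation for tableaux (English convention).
Insert each entry of the permutation into P by Schensted row insertion, recording in Q the position of each new cell.

Insert 2: appended to row 1. P = [[2]].
Insert 6: appended to row 1. P = [[2, 6]].
Insert 7: appended to row 1. P = [[2, 6, 7]].
Insert 8: appended to row 1. P = [[2, 6, 7, 8]].
Insert 5: 5 bumps 6 from row 1; 6 starts row 2. P = [[2, 5, 7, 8], [6]].
Insert 4: 4 bumps 5 from row 1; 5 bumps 6 from row 2; 6 starts row 3. P = [[2, 4, 7, 8], [5], [6]].
Insert 3: 3 bumps 4 from row 1; 4 bumps 5 from row 2; 5 bumps 6 from row 3; 6 starts row 4. P = [[2, 3, 7, 8], [4], [5], [6]].
Insert 1: 1 bumps 2 from row 1; 2 bumps 4 from row 2; 4 bumps 5 from row 3; 5 bumps 6 from row 4; 6 starts row 5. P = [[1, 3, 7, 8], [2], [4], [5], [6]].

So P = [[1, 3, 7, 8], [2], [4], [5], [6]], Q = [[1, 2, 3, 4], [5], [6], [7], [8]].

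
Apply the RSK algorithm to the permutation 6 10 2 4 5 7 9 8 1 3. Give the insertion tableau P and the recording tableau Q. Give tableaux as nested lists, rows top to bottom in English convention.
P = [[1, 3, 5, 7, 8], [2, 4], [6, 9], [10]], Q = [[1, 2, 5, 6, 7], [3, 4], [8, 10], [9]]

Insert each entry of the permutation into P by Schensted row insertion, recording in Q the position of each new cell.

Insert 6: appended to row 1. P = [[6]], Q = [[1]].
Insert 10: appended to row 1. P = [[6, 10]], Q = [[1, 2]].
Insert 2: 2 bumps 6 from row 1; 6 starts row 2. P = [[2, 10], [6]], Q = [[1, 2], [3]].
Insert 4: 4 bumps 10 from row 1; 10 appends to row 2. P = [[2, 4], [6, 10]], Q = [[1, 2], [3, 4]].
Insert 5: appended to row 1. P = [[2, 4, 5], [6, 10]], Q = [[1, 2, 5], [3, 4]].
Insert 7: appended to row 1. P = [[2, 4, 5, 7], [6, 10]], Q = [[1, 2, 5, 6], [3, 4]].
Insert 9: appended to row 1. P = [[2, 4, 5, 7, 9], [6, 10]], Q = [[1, 2, 5, 6, 7], [3, 4]].
Insert 8: 8 bumps 9 from row 1; 9 bumps 10 from row 2; 10 starts row 3. P = [[2, 4, 5, 7, 8], [6, 9], [10]], Q = [[1, 2, 5, 6, 7], [3, 4], [8]].
Insert 1: 1 bumps 2 from row 1; 2 bumps 6 from row 2; 6 bumps 10 from row 3; 10 starts row 4. P = [[1, 4, 5, 7, 8], [2, 9], [6], [10]], Q = [[1, 2, 5, 6, 7], [3, 4], [8], [9]].
Insert 3: 3 bumps 4 from row 1; 4 bumps 9 from row 2; 9 appends to row 3. P = [[1, 3, 5, 7, 8], [2, 4], [6, 9], [10]], Q = [[1, 2, 5, 6, 7], [3, 4], [8, 10], [9]].

So P = [[1, 3, 5, 7, 8], [2, 4], [6, 9], [10]], Q = [[1, 2, 5, 6, 7], [3, 4], [8, 10], [9]].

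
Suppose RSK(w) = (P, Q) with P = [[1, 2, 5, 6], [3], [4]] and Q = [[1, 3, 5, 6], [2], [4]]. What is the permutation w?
4 1 3 2 5 6

Reverse the RSK construction: for i from n down to 1, find the cell of Q containing i, remove the entry at that cell from P, and reverse-bump it up through P; the value ejected from row 1 is w(i).

Step i=6: Q has 6 at row 1, column 4; remove that cell from P, ejecting 6. So w(6) = 6. P is now [[1, 2, 5], [3], [4]].
Step i=5: Q has 5 at row 1, column 3; remove that cell from P, ejecting 5. So w(5) = 5. P is now [[1, 2], [3], [4]].
Step i=4: Q has 4 at row 3, column 1; remove 4 from row 3 of P and reverse-bump: 4 enters row 2 and ejects 3; 3 enters row 1 and ejects 2. So w(4) = 2. P is now [[1, 3], [4]].
Step i=3: Q has 3 at row 1, column 2; remove that cell from P, ejecting 3. So w(3) = 3. P is now [[1], [4]].
Step i=2: Q has 2 at row 2, column 1; remove 4 from row 2 of P and reverse-bump: 4 enters row 1 and ejects 1. So w(2) = 1. P is now [[4]].
Step i=1: Q has 1 at row 1, column 1; remove that cell from P, ejecting 4. So w(1) = 4. P is now [].

So w = 4 1 3 2 5 6.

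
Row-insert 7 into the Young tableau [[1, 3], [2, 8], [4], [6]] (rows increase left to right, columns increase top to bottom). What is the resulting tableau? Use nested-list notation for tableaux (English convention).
[[1, 3, 7], [2, 8], [4], [6]]

7 is larger than every entry of row 1, so it is appended to row 1. The new tableau is [[1, 3, 7], [2, 8], [4], [6]].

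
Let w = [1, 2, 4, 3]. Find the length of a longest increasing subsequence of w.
3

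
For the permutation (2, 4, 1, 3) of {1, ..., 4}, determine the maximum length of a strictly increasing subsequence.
2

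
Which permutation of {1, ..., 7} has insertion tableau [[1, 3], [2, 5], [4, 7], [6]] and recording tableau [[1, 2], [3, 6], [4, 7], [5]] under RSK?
Reverse the RSK construction: for i from n down to 1, find the cell of Q containing i, remove the entry at that cell from P, and reverse-bump it up through P; the value ejected from row 1 is w(i).

Step i=7: Q has 7 at row 3, column 2; remove 7 from row 3 of P and reverse-bump: 7 enters row 2 and ejects 5; 5 enters row 1 and ejects 3. So w(7) = 3. P is now [[1, 5], [2, 7], [4], [6]].
Step i=6: Q has 6 at row 2, column 2; remove 7 from row 2 of P and reverse-bump: 7 enters row 1 and ejects 5. So w(6) = 5. P is now [[1, 7], [2], [4], [6]].
Step i=5: Q has 5 at row 4, column 1; remove 6 from row 4 of P and reverse-bump: 6 enters row 3 and ejects 4; 4 enters row 2 and ejects 2; 2 enters row 1 and ejects 1. So w(5) = 1. P is now [[2, 7], [4], [6]].
Step i=4: Q has 4 at row 3, column 1; remove 6 from row 3 of P and reverse-bump: 6 enters row 2 and ejects 4; 4 enters row 1 and ejects 2. So w(4) = 2. P is now [[4, 7], [6]].
Step i=3: Q has 3 at row 2, column 1; remove 6 from row 2 of P and reverse-bump: 6 enters row 1 and ejects 4. So w(3) = 4. P is now [[6, 7]].
Step i=2: Q has 2 at row 1, column 2; remove that cell from P, ejecting 7. So w(2) = 7. P is now [[6]].
Step i=1: Q has 1 at row 1, column 1; remove that cell from P, ejecting 6. So w(1) = 6. P is now [].

So w = 6 7 4 2 1 5 3.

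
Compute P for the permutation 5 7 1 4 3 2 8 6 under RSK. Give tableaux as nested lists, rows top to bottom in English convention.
P = [[1, 2, 6], [3, 7, 8], [4], [5]]

Insert 5: appended to row 1. P = [[5]].
Insert 7: appended to row 1. P = [[5, 7]].
Insert 1: 1 bumps 5 from row 1; 5 starts row 2. P = [[1, 7], [5]].
Insert 4: 4 bumps 7 from row 1; 7 appends to row 2. P = [[1, 4], [5, 7]].
Insert 3: 3 bumps 4 from row 1; 4 bumps 5 from row 2; 5 starts row 3. P = [[1, 3], [4, 7], [5]].
Insert 2: 2 bumps 3 from row 1; 3 bumps 4 from row 2; 4 bumps 5 from row 3; 5 starts row 4. P = [[1, 2], [3, 7], [4], [5]].
Insert 8: appended to row 1. P = [[1, 2, 8], [3, 7], [4], [5]].
Insert 6: 6 bumps 8 from row 1; 8 appends to row 2. P = [[1, 2, 6], [3, 7, 8], [4], [5]].

So P = [[1, 2, 6], [3, 7, 8], [4], [5]].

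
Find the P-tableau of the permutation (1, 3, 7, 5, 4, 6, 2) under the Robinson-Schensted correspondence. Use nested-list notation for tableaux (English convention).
Insert 1: appended to row 1. P = [[1]].
Insert 3: appended to row 1. P = [[1, 3]].
Insert 7: appended to row 1. P = [[1, 3, 7]].
Insert 5: 5 bumps 7 from row 1; 7 starts row 2. P = [[1, 3, 5], [7]].
Insert 4: 4 bumps 5 from row 1; 5 bumps 7 from row 2; 7 starts row 3. P = [[1, 3, 4], [5], [7]].
Insert 6: appended to row 1. P = [[1, 3, 4, 6], [5], [7]].
Insert 2: 2 bumps 3 from row 1; 3 bumps 5 from row 2; 5 bumps 7 from row 3; 7 starts row 4. P = [[1, 2, 4, 6], [3], [5], [7]].

So P = [[1, 2, 4, 6], [3], [5], [7]].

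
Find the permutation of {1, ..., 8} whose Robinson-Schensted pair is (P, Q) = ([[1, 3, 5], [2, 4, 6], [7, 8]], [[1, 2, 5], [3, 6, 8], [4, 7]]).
2 7 4 1 8 6 3 5

Reverse the RSK construction: for i from n down to 1, find the cell of Q containing i, remove the entry at that cell from P, and reverse-bump it up through P; the value ejected from row 1 is w(i).

Step i=8: Q has 8 at row 2, column 3; remove 6 from row 2 of P and reverse-bump: 6 enters row 1 and ejects 5. So w(8) = 5. P is now [[1, 3, 6], [2, 4], [7, 8]].
Step i=7: Q has 7 at row 3, column 2; remove 8 from row 3 of P and reverse-bump: 8 enters row 2 and ejects 4; 4 enters row 1 and ejects 3. So w(7) = 3. P is now [[1, 4, 6], [2, 8], [7]].
Step i=6: Q has 6 at row 2, column 2; remove 8 from row 2 of P and reverse-bump: 8 enters row 1 and ejects 6. So w(6) = 6. P is now [[1, 4, 8], [2], [7]].
Step i=5: Q has 5 at row 1, column 3; remove that cell from P, ejecting 8. So w(5) = 8. P is now [[1, 4], [2], [7]].
Step i=4: Q has 4 at row 3, column 1; remove 7 from row 3 of P and reverse-bump: 7 enters row 2 and ejects 2; 2 enters row 1 and ejects 1. So w(4) = 1. P is now [[2, 4], [7]].
Step i=3: Q has 3 at row 2, column 1; remove 7 from row 2 of P and reverse-bump: 7 enters row 1 and ejects 4. So w(3) = 4. P is now [[2, 7]].
Step i=2: Q has 2 at row 1, column 2; remove that cell from P, ejecting 7. So w(2) = 7. P is now [[2]].
Step i=1: Q has 1 at row 1, column 1; remove that cell from P, ejecting 2. So w(1) = 2. P is now [].

So w = 2 7 4 1 8 6 3 5.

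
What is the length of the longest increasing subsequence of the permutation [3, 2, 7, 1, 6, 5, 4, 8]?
3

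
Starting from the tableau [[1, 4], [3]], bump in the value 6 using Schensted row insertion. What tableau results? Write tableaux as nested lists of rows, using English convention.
[[1, 4, 6], [3]]

6 is larger than every entry of row 1, so it is appended to row 1. The new tableau is [[1, 4, 6], [3]].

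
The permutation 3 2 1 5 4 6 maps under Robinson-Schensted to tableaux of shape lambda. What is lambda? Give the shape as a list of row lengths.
[3, 2, 1]

Row-insert each entry into an empty tableau.

After inserting 3: P = [[3]].
After inserting 2: P = [[2], [3]].
After inserting 1: P = [[1], [2], [3]].
After inserting 5: P = [[1, 5], [2], [3]].
After inserting 4: P = [[1, 4], [2, 5], [3]].
After inserting 6: P = [[1, 4, 6], [2, 5], [3]].

The final insertion tableau P = [[1, 4, 6], [2, 5], [3]] has shape [3, 2, 1].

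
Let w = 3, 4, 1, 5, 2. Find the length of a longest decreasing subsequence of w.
2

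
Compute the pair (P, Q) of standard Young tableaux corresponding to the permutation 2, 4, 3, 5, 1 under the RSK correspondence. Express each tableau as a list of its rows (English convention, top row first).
Insert each entry of the permutation into P by Schensted row insertion, recording in Q the position of each new cell.

Insert 2: appended to row 1. P = [[2]].
Insert 4: appended to row 1. P = [[2, 4]].
Insert 3: 3 bumps 4 from row 1; 4 starts row 2. P = [[2, 3], [4]].
Insert 5: appended to row 1. P = [[2, 3, 5], [4]].
Insert 1: 1 bumps 2 from row 1; 2 bumps 4 from row 2; 4 starts row 3. P = [[1, 3, 5], [2], [4]].

So P = [[1, 3, 5], [2], [4]], Q = [[1, 2, 4], [3], [5]].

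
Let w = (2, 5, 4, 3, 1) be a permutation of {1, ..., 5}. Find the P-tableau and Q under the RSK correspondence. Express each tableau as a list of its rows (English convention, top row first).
P = [[1, 3], [2], [4], [5]], Q = [[1, 2], [3], [4], [5]]

Insert each entry of the permutation into P by Schensted row insertion, recording in Q the position of each new cell.

Insert 2: appended to row 1. P = [[2]].
Insert 5: appended to row 1. P = [[2, 5]].
Insert 4: 4 bumps 5 from row 1; 5 starts row 2. P = [[2, 4], [5]].
Insert 3: 3 bumps 4 from row 1; 4 bumps 5 from row 2; 5 starts row 3. P = [[2, 3], [4], [5]].
Insert 1: 1 bumps 2 from row 1; 2 bumps 4 from row 2; 4 bumps 5 from row 3; 5 starts row 4. P = [[1, 3], [2], [4], [5]].

So P = [[1, 3], [2], [4], [5]], Q = [[1, 2], [3], [4], [5]].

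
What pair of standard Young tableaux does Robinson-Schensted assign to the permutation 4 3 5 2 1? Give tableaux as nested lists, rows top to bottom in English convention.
Insert each entry of the permutation into P by Schensted row insertion, recording in Q the position of each new cell.

Insert 4: appended to row 1. P = [[4]], Q = [[1]].
Insert 3: 3 bumps 4 from row 1; 4 starts row 2. P = [[3], [4]], Q = [[1], [2]].
Insert 5: appended to row 1. P = [[3, 5], [4]], Q = [[1, 3], [2]].
Insert 2: 2 bumps 3 from row 1; 3 bumps 4 from row 2; 4 starts row 3. P = [[2, 5], [3], [4]], Q = [[1, 3], [2], [4]].
Insert 1: 1 bumps 2 from row 1; 2 bumps 3 from row 2; 3 bumps 4 from row 3; 4 starts row 4. P = [[1, 5], [2], [3], [4]], Q = [[1, 3], [2], [4], [5]].

So P = [[1, 5], [2], [3], [4]], Q = [[1, 3], [2], [4], [5]].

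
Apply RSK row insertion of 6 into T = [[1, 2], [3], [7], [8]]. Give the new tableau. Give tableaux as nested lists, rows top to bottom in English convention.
[[1, 2, 6], [3], [7], [8]]

6 is larger than every entry of row 1, so it is appended to row 1. The new tableau is [[1, 2, 6], [3], [7], [8]].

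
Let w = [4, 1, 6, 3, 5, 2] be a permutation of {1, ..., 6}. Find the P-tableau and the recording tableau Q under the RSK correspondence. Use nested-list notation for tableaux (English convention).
Insert each entry of the permutation into P by Schensted row insertion, recording in Q the position of each new cell.

Insert 4: appended to row 1. P = [[4]].
Insert 1: 1 bumps 4 from row 1; 4 starts row 2. P = [[1], [4]].
Insert 6: appended to row 1. P = [[1, 6], [4]].
Insert 3: 3 bumps 6 from row 1; 6 appends to row 2. P = [[1, 3], [4, 6]].
Insert 5: appended to row 1. P = [[1, 3, 5], [4, 6]].
Insert 2: 2 bumps 3 from row 1; 3 bumps 4 from row 2; 4 starts row 3. P = [[1, 2, 5], [3, 6], [4]].

So P = [[1, 2, 5], [3, 6], [4]], Q = [[1, 3, 5], [2, 4], [6]].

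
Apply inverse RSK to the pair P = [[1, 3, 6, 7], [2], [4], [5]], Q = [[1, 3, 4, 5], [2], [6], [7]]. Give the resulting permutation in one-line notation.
Reverse the RSK construction: for i from n down to 1, find the cell of Q containing i, remove the entry at that cell from P, and reverse-bump it up through P; the value ejected from row 1 is w(i).

Step i=7: Q has 7 at row 4, column 1; remove 5 from row 4 of P and reverse-bump: 5 enters row 3 and ejects 4; 4 enters row 2 and ejects 2; 2 enters row 1 and ejects 1. So w(7) = 1. P is now [[2, 3, 6, 7], [4], [5]].
Step i=6: Q has 6 at row 3, column 1; remove 5 from row 3 of P and reverse-bump: 5 enters row 2 and ejects 4; 4 enters row 1 and ejects 3. So w(6) = 3. P is now [[2, 4, 6, 7], [5]].
Step i=5: Q has 5 at row 1, column 4; remove that cell from P, ejecting 7. So w(5) = 7. P is now [[2, 4, 6], [5]].
Step i=4: Q has 4 at row 1, column 3; remove that cell from P, ejecting 6. So w(4) = 6. P is now [[2, 4], [5]].
Step i=3: Q has 3 at row 1, column 2; remove that cell from P, ejecting 4. So w(3) = 4. P is now [[2], [5]].
Step i=2: Q has 2 at row 2, column 1; remove 5 from row 2 of P and reverse-bump: 5 enters row 1 and ejects 2. So w(2) = 2. P is now [[5]].
Step i=1: Q has 1 at row 1, column 1; remove that cell from P, ejecting 5. So w(1) = 5. P is now [].

So w = 5 2 4 6 7 3 1.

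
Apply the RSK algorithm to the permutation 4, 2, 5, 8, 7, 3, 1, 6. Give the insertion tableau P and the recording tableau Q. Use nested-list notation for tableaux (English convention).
Insert each entry of the permutation into P by Schensted row insertion, recording in Q the position of each new cell.

Insert 4: appended to row 1. P = [[4]].
Insert 2: 2 bumps 4 from row 1; 4 starts row 2. P = [[2], [4]].
Insert 5: appended to row 1. P = [[2, 5], [4]].
Insert 8: appended to row 1. P = [[2, 5, 8], [4]].
Insert 7: 7 bumps 8 from row 1; 8 appends to row 2. P = [[2, 5, 7], [4, 8]].
Insert 3: 3 bumps 5 from row 1; 5 bumps 8 from row 2; 8 starts row 3. P = [[2, 3, 7], [4, 5], [8]].
Insert 1: 1 bumps 2 from row 1; 2 bumps 4 from row 2; 4 bumps 8 from row 3; 8 starts row 4. P = [[1, 3, 7], [2, 5], [4], [8]].
Insert 6: 6 bumps 7 from row 1; 7 appends to row 2. P = [[1, 3, 6], [2, 5, 7], [4], [8]].

So P = [[1, 3, 6], [2, 5, 7], [4], [8]], Q = [[1, 3, 4], [2, 5, 8], [6], [7]].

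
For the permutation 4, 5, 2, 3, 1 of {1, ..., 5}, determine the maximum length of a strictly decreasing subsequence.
3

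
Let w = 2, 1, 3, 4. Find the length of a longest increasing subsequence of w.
3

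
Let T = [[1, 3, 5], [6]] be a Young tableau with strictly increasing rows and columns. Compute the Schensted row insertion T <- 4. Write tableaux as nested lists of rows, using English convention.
[[1, 3, 4], [5], [6]]

In row 1, 4 replaces 5 (the leftmost entry greater than 4); 5 is bumped to row 2. In row 2, 5 replaces 6 (the leftmost entry greater than 5); 6 is bumped to row 3. 6 starts a new row 3. The new tableau is [[1, 3, 4], [5], [6]].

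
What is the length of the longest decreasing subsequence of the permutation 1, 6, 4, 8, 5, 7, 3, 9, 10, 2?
4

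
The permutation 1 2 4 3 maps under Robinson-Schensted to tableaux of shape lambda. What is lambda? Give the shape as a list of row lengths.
Row-insert each entry into an empty tableau.

After inserting 1: P = [[1]].
After inserting 2: P = [[1, 2]].
After inserting 4: P = [[1, 2, 4]].
After inserting 3: P = [[1, 2, 3], [4]].

The final insertion tableau P = [[1, 2, 3], [4]] has shape [3, 1].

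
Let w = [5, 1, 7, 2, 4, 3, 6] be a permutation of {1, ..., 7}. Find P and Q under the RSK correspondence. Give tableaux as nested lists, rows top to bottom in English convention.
Insert each entry of the permutation into P by Schensted row insertion, recording in Q the position of each new cell.

Insert 5: appended to row 1. P = [[5]].
Insert 1: 1 bumps 5 from row 1; 5 starts row 2. P = [[1], [5]].
Insert 7: appended to row 1. P = [[1, 7], [5]].
Insert 2: 2 bumps 7 from row 1; 7 appends to row 2. P = [[1, 2], [5, 7]].
Insert 4: appended to row 1. P = [[1, 2, 4], [5, 7]].
Insert 3: 3 bumps 4 from row 1; 4 bumps 5 from row 2; 5 starts row 3. P = [[1, 2, 3], [4, 7], [5]].
Insert 6: appended to row 1. P = [[1, 2, 3, 6], [4, 7], [5]].

So P = [[1, 2, 3, 6], [4, 7], [5]], Q = [[1, 3, 5, 7], [2, 4], [6]].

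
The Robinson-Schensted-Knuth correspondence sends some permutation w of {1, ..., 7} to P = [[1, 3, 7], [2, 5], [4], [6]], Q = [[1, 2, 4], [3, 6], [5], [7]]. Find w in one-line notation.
4 6 5 7 2 3 1

Reverse the RSK construction: for i from n down to 1, find the cell of Q containing i, remove the entry at that cell from P, and reverse-bump it up through P; the value ejected from row 1 is w(i).

Step i=7: Q has 7 at row 4, column 1; remove 6 from row 4 of P and reverse-bump: 6 enters row 3 and ejects 4; 4 enters row 2 and ejects 2; 2 enters row 1 and ejects 1. So w(7) = 1. P is now [[2, 3, 7], [4, 5], [6]].
Step i=6: Q has 6 at row 2, column 2; remove 5 from row 2 of P and reverse-bump: 5 enters row 1 and ejects 3. So w(6) = 3. P is now [[2, 5, 7], [4], [6]].
Step i=5: Q has 5 at row 3, column 1; remove 6 from row 3 of P and reverse-bump: 6 enters row 2 and ejects 4; 4 enters row 1 and ejects 2. So w(5) = 2. P is now [[4, 5, 7], [6]].
Step i=4: Q has 4 at row 1, column 3; remove that cell from P, ejecting 7. So w(4) = 7. P is now [[4, 5], [6]].
Step i=3: Q has 3 at row 2, column 1; remove 6 from row 2 of P and reverse-bump: 6 enters row 1 and ejects 5. So w(3) = 5. P is now [[4, 6]].
Step i=2: Q has 2 at row 1, column 2; remove that cell from P, ejecting 6. So w(2) = 6. P is now [[4]].
Step i=1: Q has 1 at row 1, column 1; remove that cell from P, ejecting 4. So w(1) = 4. P is now [].

So w = 4 6 5 7 2 3 1.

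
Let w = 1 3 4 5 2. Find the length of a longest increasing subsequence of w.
4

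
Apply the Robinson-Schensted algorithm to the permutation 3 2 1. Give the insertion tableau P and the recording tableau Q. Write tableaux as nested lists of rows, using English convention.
Insert each entry of the permutation into P by Schensted row insertion, recording in Q the position of each new cell.

After inserting 3: P = [[3]].
After inserting 2: P = [[2], [3]].
After inserting 1: P = [[1], [2], [3]].

So P = [[1], [2], [3]], Q = [[1], [2], [3]].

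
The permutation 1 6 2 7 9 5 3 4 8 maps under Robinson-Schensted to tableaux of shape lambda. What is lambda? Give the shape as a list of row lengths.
RSK row insertion gives P = [[1, 2, 3, 4, 8], [5, 7, 9], [6]], which has shape [5, 3, 1].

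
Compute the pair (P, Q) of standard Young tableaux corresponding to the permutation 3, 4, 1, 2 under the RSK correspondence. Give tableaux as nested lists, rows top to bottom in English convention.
Insert each entry of the permutation into P by Schensted row insertion, recording in Q the position of each new cell.

After inserting 3: P = [[3]].
After inserting 4: P = [[3, 4]].
After inserting 1: P = [[1, 4], [3]].
After inserting 2: P = [[1, 2], [3, 4]].

So P = [[1, 2], [3, 4]], Q = [[1, 2], [3, 4]].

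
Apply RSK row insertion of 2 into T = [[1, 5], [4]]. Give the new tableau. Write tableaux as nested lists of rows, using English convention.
In row 1, 2 replaces 5 (the leftmost entry greater than 2); 5 is bumped to row 2. 5 is appended to row 2. The new tableau is [[1, 2], [4, 5]].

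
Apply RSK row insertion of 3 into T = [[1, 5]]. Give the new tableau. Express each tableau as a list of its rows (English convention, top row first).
[[1, 3], [5]]

In row 1, 3 replaces 5 (the leftmost entry greater than 3); 5 is bumped to row 2. 5 starts a new row 2. The new tableau is [[1, 3], [5]].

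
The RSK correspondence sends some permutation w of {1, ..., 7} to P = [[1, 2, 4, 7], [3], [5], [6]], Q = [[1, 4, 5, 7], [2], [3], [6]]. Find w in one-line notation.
Reverse RSK: for i = n, n-1, ..., 1, locate i in Q, remove the corresponding corner cell from P, and reverse-bump its entry up through P; the value ejected from row 1 is w(i).

So w = 6 5 1 3 4 2 7.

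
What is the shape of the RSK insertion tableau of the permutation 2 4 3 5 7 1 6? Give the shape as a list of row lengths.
[4, 2, 1]

Row-insert each entry into an empty tableau.

After inserting 2: P = [[2]].
After inserting 4: P = [[2, 4]].
After inserting 3: P = [[2, 3], [4]].
After inserting 5: P = [[2, 3, 5], [4]].
After inserting 7: P = [[2, 3, 5, 7], [4]].
After inserting 1: P = [[1, 3, 5, 7], [2], [4]].
After inserting 6: P = [[1, 3, 5, 6], [2, 7], [4]].

The final insertion tableau P = [[1, 3, 5, 6], [2, 7], [4]] has shape [4, 2, 1].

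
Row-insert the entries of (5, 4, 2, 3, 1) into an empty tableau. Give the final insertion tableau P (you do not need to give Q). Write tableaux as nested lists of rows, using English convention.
P = [[1, 3], [2], [4], [5]]

Insert 5: appended to row 1. P = [[5]].
Insert 4: 4 bumps 5 from row 1; 5 starts row 2. P = [[4], [5]].
Insert 2: 2 bumps 4 from row 1; 4 bumps 5 from row 2; 5 starts row 3. P = [[2], [4], [5]].
Insert 3: appended to row 1. P = [[2, 3], [4], [5]].
Insert 1: 1 bumps 2 from row 1; 2 bumps 4 from row 2; 4 bumps 5 from row 3; 5 starts row 4. P = [[1, 3], [2], [4], [5]].

So P = [[1, 3], [2], [4], [5]].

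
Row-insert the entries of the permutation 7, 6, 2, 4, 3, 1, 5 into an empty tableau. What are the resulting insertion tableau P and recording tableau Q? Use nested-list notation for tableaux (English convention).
Insert each entry of the permutation into P by Schensted row insertion, recording in Q the position of each new cell.

Insert 7: appended to row 1. P = [[7]], Q = [[1]].
Insert 6: 6 bumps 7 from row 1; 7 starts row 2. P = [[6], [7]], Q = [[1], [2]].
Insert 2: 2 bumps 6 from row 1; 6 bumps 7 from row 2; 7 starts row 3. P = [[2], [6], [7]], Q = [[1], [2], [3]].
Insert 4: appended to row 1. P = [[2, 4], [6], [7]], Q = [[1, 4], [2], [3]].
Insert 3: 3 bumps 4 from row 1; 4 bumps 6 from row 2; 6 bumps 7 from row 3; 7 starts row 4. P = [[2, 3], [4], [6], [7]], Q = [[1, 4], [2], [3], [5]].
Insert 1: 1 bumps 2 from row 1; 2 bumps 4 from row 2; 4 bumps 6 from row 3; 6 bumps 7 from row 4; 7 starts row 5. P = [[1, 3], [2], [4], [6], [7]], Q = [[1, 4], [2], [3], [5], [6]].
Insert 5: appended to row 1. P = [[1, 3, 5], [2], [4], [6], [7]], Q = [[1, 4, 7], [2], [3], [5], [6]].

So P = [[1, 3, 5], [2], [4], [6], [7]], Q = [[1, 4, 7], [2], [3], [5], [6]].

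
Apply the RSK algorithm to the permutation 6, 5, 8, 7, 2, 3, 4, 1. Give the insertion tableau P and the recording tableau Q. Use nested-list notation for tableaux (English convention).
P = [[1, 3, 4], [2, 7], [5, 8], [6]], Q = [[1, 3, 7], [2, 4], [5, 6], [8]]

Insert each entry of the permutation into P by Schensted row insertion, recording in Q the position of each new cell.

Insert 6: appended to row 1. P = [[6]], Q = [[1]].
Insert 5: 5 bumps 6 from row 1; 6 starts row 2. P = [[5], [6]], Q = [[1], [2]].
Insert 8: appended to row 1. P = [[5, 8], [6]], Q = [[1, 3], [2]].
Insert 7: 7 bumps 8 from row 1; 8 appends to row 2. P = [[5, 7], [6, 8]], Q = [[1, 3], [2, 4]].
Insert 2: 2 bumps 5 from row 1; 5 bumps 6 from row 2; 6 starts row 3. P = [[2, 7], [5, 8], [6]], Q = [[1, 3], [2, 4], [5]].
Insert 3: 3 bumps 7 from row 1; 7 bumps 8 from row 2; 8 appends to row 3. P = [[2, 3], [5, 7], [6, 8]], Q = [[1, 3], [2, 4], [5, 6]].
Insert 4: appended to row 1. P = [[2, 3, 4], [5, 7], [6, 8]], Q = [[1, 3, 7], [2, 4], [5, 6]].
Insert 1: 1 bumps 2 from row 1; 2 bumps 5 from row 2; 5 bumps 6 from row 3; 6 starts row 4. P = [[1, 3, 4], [2, 7], [5, 8], [6]], Q = [[1, 3, 7], [2, 4], [5, 6], [8]].

So P = [[1, 3, 4], [2, 7], [5, 8], [6]], Q = [[1, 3, 7], [2, 4], [5, 6], [8]].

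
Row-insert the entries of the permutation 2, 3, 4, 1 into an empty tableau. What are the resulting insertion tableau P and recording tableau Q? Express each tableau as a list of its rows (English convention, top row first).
Insert each entry of the permutation into P by Schensted row insertion, recording in Q the position of each new cell.

Insert 2: appended to row 1. P = [[2]].
Insert 3: appended to row 1. P = [[2, 3]].
Insert 4: appended to row 1. P = [[2, 3, 4]].
Insert 1: 1 bumps 2 from row 1; 2 starts row 2. P = [[1, 3, 4], [2]].

So P = [[1, 3, 4], [2]], Q = [[1, 2, 3], [4]].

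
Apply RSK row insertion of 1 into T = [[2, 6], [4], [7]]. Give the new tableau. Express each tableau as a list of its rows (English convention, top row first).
In row 1, 1 replaces 2 (the leftmost entry greater than 1); 2 is bumped to row 2. In row 2, 2 replaces 4 (the leftmost entry greater than 2); 4 is bumped to row 3. In row 3, 4 replaces 7 (the leftmost entry greater than 4); 7 is bumped to row 4. 7 starts a new row 4. The new tableau is [[1, 6], [2], [4], [7]].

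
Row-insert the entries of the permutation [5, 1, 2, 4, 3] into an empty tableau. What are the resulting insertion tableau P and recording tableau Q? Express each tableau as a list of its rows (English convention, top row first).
Insert each entry of the permutation into P by Schensted row insertion, recording in Q the position of each new cell.

Insert 5: appended to row 1. P = [[5]], Q = [[1]].
Insert 1: 1 bumps 5 from row 1; 5 starts row 2. P = [[1], [5]], Q = [[1], [2]].
Insert 2: appended to row 1. P = [[1, 2], [5]], Q = [[1, 3], [2]].
Insert 4: appended to row 1. P = [[1, 2, 4], [5]], Q = [[1, 3, 4], [2]].
Insert 3: 3 bumps 4 from row 1; 4 bumps 5 from row 2; 5 starts row 3. P = [[1, 2, 3], [4], [5]], Q = [[1, 3, 4], [2], [5]].

So P = [[1, 2, 3], [4], [5]], Q = [[1, 3, 4], [2], [5]].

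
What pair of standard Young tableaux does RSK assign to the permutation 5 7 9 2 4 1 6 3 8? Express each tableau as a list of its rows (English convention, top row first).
P = [[1, 3, 6, 8], [2, 4, 9], [5, 7]], Q = [[1, 2, 3, 9], [4, 5, 7], [6, 8]]

Insert each entry of the permutation into P by Schensted row insertion, recording in Q the position of each new cell.

After inserting 5: P = [[5]].
After inserting 7: P = [[5, 7]].
After inserting 9: P = [[5, 7, 9]].
After inserting 2: P = [[2, 7, 9], [5]].
After inserting 4: P = [[2, 4, 9], [5, 7]].
After inserting 1: P = [[1, 4, 9], [2, 7], [5]].
After inserting 6: P = [[1, 4, 6], [2, 7, 9], [5]].
After inserting 3: P = [[1, 3, 6], [2, 4, 9], [5, 7]].
After inserting 8: P = [[1, 3, 6, 8], [2, 4, 9], [5, 7]].

So P = [[1, 3, 6, 8], [2, 4, 9], [5, 7]], Q = [[1, 2, 3, 9], [4, 5, 7], [6, 8]].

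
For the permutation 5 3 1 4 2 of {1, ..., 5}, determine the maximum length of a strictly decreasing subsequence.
3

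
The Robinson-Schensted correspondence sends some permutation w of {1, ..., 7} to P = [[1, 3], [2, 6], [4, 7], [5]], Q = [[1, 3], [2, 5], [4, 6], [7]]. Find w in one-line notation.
Reverse the RSK construction: for i from n down to 1, find the cell of Q containing i, remove the entry at that cell from P, and reverse-bump it up through P; the value ejected from row 1 is w(i).

Step i=7: Q has 7 at row 4, column 1; remove 5 from row 4 of P and reverse-bump: 5 enters row 3 and ejects 4; 4 enters row 2 and ejects 2; 2 enters row 1 and ejects 1. So w(7) = 1. P is now [[2, 3], [4, 6], [5, 7]].
Step i=6: Q has 6 at row 3, column 2; remove 7 from row 3 of P and reverse-bump: 7 enters row 2 and ejects 6; 6 enters row 1 and ejects 3. So w(6) = 3. P is now [[2, 6], [4, 7], [5]].
Step i=5: Q has 5 at row 2, column 2; remove 7 from row 2 of P and reverse-bump: 7 enters row 1 and ejects 6. So w(5) = 6. P is now [[2, 7], [4], [5]].
Step i=4: Q has 4 at row 3, column 1; remove 5 from row 3 of P and reverse-bump: 5 enters row 2 and ejects 4; 4 enters row 1 and ejects 2. So w(4) = 2. P is now [[4, 7], [5]].
Step i=3: Q has 3 at row 1, column 2; remove that cell from P, ejecting 7. So w(3) = 7. P is now [[4], [5]].
Step i=2: Q has 2 at row 2, column 1; remove 5 from row 2 of P and reverse-bump: 5 enters row 1 and ejects 4. So w(2) = 4. P is now [[5]].
Step i=1: Q has 1 at row 1, column 1; remove that cell from P, ejecting 5. So w(1) = 5. P is now [].

So w = 5 4 7 2 6 3 1.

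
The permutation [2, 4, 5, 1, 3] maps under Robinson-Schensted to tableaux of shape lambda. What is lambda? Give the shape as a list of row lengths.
Row-insert each entry into an empty tableau.

After inserting 2: P = [[2]].
After inserting 4: P = [[2, 4]].
After inserting 5: P = [[2, 4, 5]].
After inserting 1: P = [[1, 4, 5], [2]].
After inserting 3: P = [[1, 3, 5], [2, 4]].

The final insertion tableau P = [[1, 3, 5], [2, 4]] has shape [3, 2].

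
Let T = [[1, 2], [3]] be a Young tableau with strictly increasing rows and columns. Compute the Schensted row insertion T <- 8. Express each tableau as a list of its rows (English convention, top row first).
8 is larger than every entry of row 1, so it is appended to row 1. The new tableau is [[1, 2, 8], [3]].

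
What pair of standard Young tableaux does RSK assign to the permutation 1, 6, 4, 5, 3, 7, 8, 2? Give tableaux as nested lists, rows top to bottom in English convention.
Insert each entry of the permutation into P by Schensted row insertion, recording in Q the position of each new cell.

After inserting 1: P = [[1]].
After inserting 6: P = [[1, 6]].
After inserting 4: P = [[1, 4], [6]].
After inserting 5: P = [[1, 4, 5], [6]].
After inserting 3: P = [[1, 3, 5], [4], [6]].
After inserting 7: P = [[1, 3, 5, 7], [4], [6]].
After inserting 8: P = [[1, 3, 5, 7, 8], [4], [6]].
After inserting 2: P = [[1, 2, 5, 7, 8], [3], [4], [6]].

So P = [[1, 2, 5, 7, 8], [3], [4], [6]], Q = [[1, 2, 4, 6, 7], [3], [5], [8]].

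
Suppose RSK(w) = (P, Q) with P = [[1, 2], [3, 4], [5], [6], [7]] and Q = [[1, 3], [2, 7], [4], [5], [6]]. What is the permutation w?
7 3 6 5 4 1 2

Reverse the RSK construction: for i from n down to 1, find the cell of Q containing i, remove the entry at that cell from P, and reverse-bump it up through P; the value ejected from row 1 is w(i).

Step i=7: Q has 7 at row 2, column 2; remove 4 from row 2 of P and reverse-bump: 4 enters row 1 and ejects 2. So w(7) = 2. P is now [[1, 4], [3], [5], [6], [7]].
Step i=6: Q has 6 at row 5, column 1; remove 7 from row 5 of P and reverse-bump: 7 enters row 4 and ejects 6; 6 enters row 3 and ejects 5; 5 enters row 2 and ejects 3; 3 enters row 1 and ejects 1. So w(6) = 1. P is now [[3, 4], [5], [6], [7]].
Step i=5: Q has 5 at row 4, column 1; remove 7 from row 4 of P and reverse-bump: 7 enters row 3 and ejects 6; 6 enters row 2 and ejects 5; 5 enters row 1 and ejects 4. So w(5) = 4. P is now [[3, 5], [6], [7]].
Step i=4: Q has 4 at row 3, column 1; remove 7 from row 3 of P and reverse-bump: 7 enters row 2 and ejects 6; 6 enters row 1 and ejects 5. So w(4) = 5. P is now [[3, 6], [7]].
Step i=3: Q has 3 at row 1, column 2; remove that cell from P, ejecting 6. So w(3) = 6. P is now [[3], [7]].
Step i=2: Q has 2 at row 2, column 1; remove 7 from row 2 of P and reverse-bump: 7 enters row 1 and ejects 3. So w(2) = 3. P is now [[7]].
Step i=1: Q has 1 at row 1, column 1; remove that cell from P, ejecting 7. So w(1) = 7. P is now [].

So w = 7 3 6 5 4 1 2.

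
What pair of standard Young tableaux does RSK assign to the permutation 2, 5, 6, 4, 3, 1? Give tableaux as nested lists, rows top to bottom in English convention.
P = [[1, 3, 6], [2], [4], [5]], Q = [[1, 2, 3], [4], [5], [6]]

Insert each entry of the permutation into P by Schensted row insertion, recording in Q the position of each new cell.

Insert 2: appended to row 1. P = [[2]], Q = [[1]].
Insert 5: appended to row 1. P = [[2, 5]], Q = [[1, 2]].
Insert 6: appended to row 1. P = [[2, 5, 6]], Q = [[1, 2, 3]].
Insert 4: 4 bumps 5 from row 1; 5 starts row 2. P = [[2, 4, 6], [5]], Q = [[1, 2, 3], [4]].
Insert 3: 3 bumps 4 from row 1; 4 bumps 5 from row 2; 5 starts row 3. P = [[2, 3, 6], [4], [5]], Q = [[1, 2, 3], [4], [5]].
Insert 1: 1 bumps 2 from row 1; 2 bumps 4 from row 2; 4 bumps 5 from row 3; 5 starts row 4. P = [[1, 3, 6], [2], [4], [5]], Q = [[1, 2, 3], [4], [5], [6]].

So P = [[1, 3, 6], [2], [4], [5]], Q = [[1, 2, 3], [4], [5], [6]].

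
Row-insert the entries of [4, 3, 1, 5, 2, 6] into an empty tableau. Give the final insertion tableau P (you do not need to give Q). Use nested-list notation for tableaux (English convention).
P = [[1, 2, 6], [3, 5], [4]]

After inserting 4: P = [[4]].
After inserting 3: P = [[3], [4]].
After inserting 1: P = [[1], [3], [4]].
After inserting 5: P = [[1, 5], [3], [4]].
After inserting 2: P = [[1, 2], [3, 5], [4]].
After inserting 6: P = [[1, 2, 6], [3, 5], [4]].

So P = [[1, 2, 6], [3, 5], [4]].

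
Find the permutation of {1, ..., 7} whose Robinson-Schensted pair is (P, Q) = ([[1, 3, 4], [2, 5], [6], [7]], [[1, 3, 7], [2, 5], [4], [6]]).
Reverse RSK: for i = n, n-1, ..., 1, locate i in Q, remove the corresponding corner cell from P, and reverse-bump its entry up through P; the value ejected from row 1 is w(i).

So w = 7 2 6 1 5 3 4.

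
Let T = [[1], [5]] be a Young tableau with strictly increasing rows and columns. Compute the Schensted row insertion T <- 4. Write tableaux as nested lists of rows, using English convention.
[[1, 4], [5]]

4 is larger than every entry of row 1, so it is appended to row 1. The new tableau is [[1, 4], [5]].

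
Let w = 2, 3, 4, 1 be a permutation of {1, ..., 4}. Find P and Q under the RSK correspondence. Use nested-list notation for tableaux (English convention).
Insert each entry of the permutation into P by Schensted row insertion, recording in Q the position of each new cell.

Insert 2: appended to row 1. P = [[2]].
Insert 3: appended to row 1. P = [[2, 3]].
Insert 4: appended to row 1. P = [[2, 3, 4]].
Insert 1: 1 bumps 2 from row 1; 2 starts row 2. P = [[1, 3, 4], [2]].

So P = [[1, 3, 4], [2]], Q = [[1, 2, 3], [4]].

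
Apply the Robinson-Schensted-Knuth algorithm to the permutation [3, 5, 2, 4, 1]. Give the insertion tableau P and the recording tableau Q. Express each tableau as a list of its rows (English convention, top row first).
Insert each entry of the permutation into P by Schensted row insertion, recording in Q the position of each new cell.

Insert 3: appended to row 1. P = [[3]].
Insert 5: appended to row 1. P = [[3, 5]].
Insert 2: 2 bumps 3 from row 1; 3 starts row 2. P = [[2, 5], [3]].
Insert 4: 4 bumps 5 from row 1; 5 appends to row 2. P = [[2, 4], [3, 5]].
Insert 1: 1 bumps 2 from row 1; 2 bumps 3 from row 2; 3 starts row 3. P = [[1, 4], [2, 5], [3]].

So P = [[1, 4], [2, 5], [3]], Q = [[1, 2], [3, 4], [5]].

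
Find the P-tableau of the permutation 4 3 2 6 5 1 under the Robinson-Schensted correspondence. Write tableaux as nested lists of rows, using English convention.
P = [[1, 5], [2, 6], [3], [4]]

Insert 4: appended to row 1. P = [[4]].
Insert 3: 3 bumps 4 from row 1; 4 starts row 2. P = [[3], [4]].
Insert 2: 2 bumps 3 from row 1; 3 bumps 4 from row 2; 4 starts row 3. P = [[2], [3], [4]].
Insert 6: appended to row 1. P = [[2, 6], [3], [4]].
Insert 5: 5 bumps 6 from row 1; 6 appends to row 2. P = [[2, 5], [3, 6], [4]].
Insert 1: 1 bumps 2 from row 1; 2 bumps 3 from row 2; 3 bumps 4 from row 3; 4 starts row 4. P = [[1, 5], [2, 6], [3], [4]].

So P = [[1, 5], [2, 6], [3], [4]].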